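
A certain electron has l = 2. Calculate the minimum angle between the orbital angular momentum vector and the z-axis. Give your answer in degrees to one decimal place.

|L| = √(l(l+1)) ℏ = √6 ℏ.
The smallest angle corresponds to the largest L_z, i.e. m_l = l = 2, giving L_z = 2ℏ.
cos θ_min = 2/√6, so θ_min ≈ 35.3°.

θ_min ≈ 35.3°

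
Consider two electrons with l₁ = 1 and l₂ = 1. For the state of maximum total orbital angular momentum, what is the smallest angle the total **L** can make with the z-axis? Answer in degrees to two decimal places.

Angular momentum addition gives L = |l₁ − l₂|, …, l₁ + l₂.
So L can be 0, 1, 2.
The maximum is L = 2, with |L_tot| = ℏ√(2·3) = √6 ℏ.
The minimum angle with z is arccos(2/√6) ≈ 35.26°.

θ_min ≈ 35.26°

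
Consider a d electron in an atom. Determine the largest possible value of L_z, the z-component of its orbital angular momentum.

L_z,max = 2ℏ

For a d orbital, l = 2.
L_z = m_l ℏ with m_l ∈ {−2, …, 2}; the maximum is m_l = 2.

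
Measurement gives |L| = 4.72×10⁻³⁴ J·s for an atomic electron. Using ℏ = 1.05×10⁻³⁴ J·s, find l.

l = 4

In units of ℏ, |L| ≈ 4.495.
Set l(l+1) = 20.21; the integer solution is l = 4.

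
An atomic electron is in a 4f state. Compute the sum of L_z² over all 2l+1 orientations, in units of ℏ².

For 4f, l = 3.
The allowed m_l values are -3, -2, -1, 0, 1, 2, 3.
Σ m_l² = l(l+1)(2l+1)/3 = 3·4·7/3 = 28.

Σ(L_z)² = 28 ℏ²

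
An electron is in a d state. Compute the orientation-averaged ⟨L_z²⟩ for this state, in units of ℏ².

⟨L_z²⟩ = 2 ℏ²

For a d orbital, l = 2.
m_l ∈ {-2, -1, 0, 1, 2}.
⟨L_z²⟩ = ℏ²·(Σ m_l²)/(2l+1) = ℏ²·10/5 = 2ℏ².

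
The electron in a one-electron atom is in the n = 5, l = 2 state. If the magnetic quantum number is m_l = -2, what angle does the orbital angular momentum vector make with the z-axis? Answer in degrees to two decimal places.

|L| = √(l(l+1)) ℏ = √6 ℏ.
L_z = m_l ℏ = −2ℏ.
cos θ = L_z/|L| = -2/√6, so θ ≈ 144.74°.

θ ≈ 144.74°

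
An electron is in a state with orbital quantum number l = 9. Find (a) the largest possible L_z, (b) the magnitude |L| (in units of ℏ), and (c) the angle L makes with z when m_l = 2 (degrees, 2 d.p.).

L_z,max = lℏ = 9ℏ.
|L| = ℏ√(9·10) = 3√10 ℏ ≈ 9.487ℏ.
For m_l = 2: cos θ = 2/√90, θ ≈ 77.83°.

L_z,max = 9ℏ; |L| = 3√10 ℏ ≈ 9.487ℏ; θ(m_l=2) ≈ 77.83°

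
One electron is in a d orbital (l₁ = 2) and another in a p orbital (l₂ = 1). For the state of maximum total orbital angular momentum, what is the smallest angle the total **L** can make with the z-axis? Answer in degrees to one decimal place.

The total orbital quantum number L ranges from |l₁ − l₂| to l₁ + l₂ in integer steps.
Allowed values: L = 1, 2, 3.
The maximum is L = 3, with |L_tot| = ℏ√(3·4) = 2√3 ℏ.
The minimum angle with z is arccos(3/√12) ≈ 30.0°.

θ_min ≈ 30.0°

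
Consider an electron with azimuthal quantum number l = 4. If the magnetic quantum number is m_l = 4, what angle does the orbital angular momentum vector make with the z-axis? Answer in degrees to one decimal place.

|L| = ℏ√(l(l+1)) = 2√5 ℏ.
L_z = m_l ℏ = 4ℏ.
cos θ = L_z/|L| = 4/√20, so θ ≈ 26.6°.

θ ≈ 26.6°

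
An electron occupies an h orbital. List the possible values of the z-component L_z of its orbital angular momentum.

L_z ∈ {−5ℏ, −4ℏ, −3ℏ, −2ℏ, −ℏ, 0, ℏ, 2ℏ, 3ℏ, 4ℏ, 5ℏ}

For an h orbital, l = 5.
L_z = m_l ℏ with m_l ranging from −l to +l in integer steps.
For l = 5: m_l ∈ {-5, -4, -3, -2, -1, 0, 1, 2, 3, 4, 5}.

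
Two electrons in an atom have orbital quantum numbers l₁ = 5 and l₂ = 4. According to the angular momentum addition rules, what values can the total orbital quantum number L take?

L = 1, 2, 3, 4, 5, 6, 7, 8, 9

Angular momentum addition gives L = |l₁ − l₂|, …, l₁ + l₂.
L ∈ {1, 2, 3, 4, 5, 6, 7, 8, 9}.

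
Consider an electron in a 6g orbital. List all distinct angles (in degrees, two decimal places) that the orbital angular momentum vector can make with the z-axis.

θ ∈ {26.57°, 47.87°, 63.43°, 77.08°, 90.00°, 102.92°, 116.57°, 132.13°, 153.43°}

6g means n = 6, l = 4.
|L| = √(l(l+1)) ℏ = 2√5 ℏ.
cos θ = m_l/√20 for each m_l ∈ {-4, -3, -2, -1, 0, 1, 2, 3, 4}.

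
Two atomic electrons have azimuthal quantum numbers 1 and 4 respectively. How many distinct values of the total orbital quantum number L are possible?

3

The total orbital quantum number L ranges from |l₁ − l₂| to l₁ + l₂ in integer steps.
So L can be 3, 4, 5.
That is 3 values.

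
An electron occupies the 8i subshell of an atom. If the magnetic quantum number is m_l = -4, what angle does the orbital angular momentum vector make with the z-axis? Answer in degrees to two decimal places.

8i means n = 8, l = 6.
|L| = ℏ√(l(l+1)) = √42 ℏ.
L_z = m_l ℏ = −4ℏ.
cos θ = L_z/|L| = -4/√42, so θ ≈ 128.11°.

θ ≈ 128.11°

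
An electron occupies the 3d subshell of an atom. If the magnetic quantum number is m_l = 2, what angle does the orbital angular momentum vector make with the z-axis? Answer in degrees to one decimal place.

For 3d, l = 2.
|L| = √(l(l+1)) ℏ = √6 ℏ.
L_z = m_l ℏ = 2ℏ.
cos θ = L_z/|L| = 2/√6, so θ ≈ 35.3°.

θ ≈ 35.3°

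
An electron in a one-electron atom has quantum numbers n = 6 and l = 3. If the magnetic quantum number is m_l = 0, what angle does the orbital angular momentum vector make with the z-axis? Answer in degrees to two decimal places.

θ ≈ 90.00°

|L|² = l(l+1)ℏ² = 12ℏ², so |L| = 2√3 ℏ.
L_z = m_l ℏ = 0ℏ.
cos θ = L_z/|L| = 0/√12, so θ ≈ 90.00°.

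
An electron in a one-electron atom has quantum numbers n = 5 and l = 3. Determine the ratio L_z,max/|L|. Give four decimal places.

L_z,max/|L| = 0.8660

|L| = 2√3 ℏ ≈ 3.4641ℏ, while L_z,max = lℏ = 3ℏ.
L_z,max/|L| = 3/√12 = 0.8660.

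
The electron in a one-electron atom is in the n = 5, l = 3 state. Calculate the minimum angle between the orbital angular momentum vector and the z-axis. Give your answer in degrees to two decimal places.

|L| = ℏ√(l(l+1)) = 2√3 ℏ.
The smallest angle corresponds to the largest L_z, i.e. m_l = l = 3, giving L_z = 3ℏ.
cos θ_min = 3/√12, so θ_min ≈ 30.00°.

θ_min ≈ 30.00°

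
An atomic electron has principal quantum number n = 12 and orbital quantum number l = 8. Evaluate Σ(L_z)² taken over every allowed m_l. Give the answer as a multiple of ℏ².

Σ(L_z)² = 408 ℏ²

m_l runs from −8 to 8, i.e. {-8, -7, -6, -5, -4, -3, -2, -1, 0, 1, 2, 3, 4, 5, 6, 7, 8}.
Summing m² from −8 to 8: Σ m_l² = 408.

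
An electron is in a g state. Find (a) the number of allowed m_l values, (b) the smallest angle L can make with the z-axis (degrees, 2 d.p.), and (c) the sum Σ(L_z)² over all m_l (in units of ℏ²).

A g state has l = 4.
There are 2l+1 = 9 values of m_l.
cos θ_min = 4/√20, so θ_min ≈ 26.57°.
Σ m_l² = 60, so Σ(L_z)² = 60 ℏ².

9 values; θ_min ≈ 26.57°; Σ(L_z)² = 60 ℏ²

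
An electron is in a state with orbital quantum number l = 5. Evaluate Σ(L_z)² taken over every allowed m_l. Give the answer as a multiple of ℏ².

m_l ∈ {-5, -4, -3, -2, -1, 0, 1, 2, 3, 4, 5}.
Σ m_l² = 2·(1 + 4 + 9 + 16 + 25) = 110.

Σ(L_z)² = 110 ℏ²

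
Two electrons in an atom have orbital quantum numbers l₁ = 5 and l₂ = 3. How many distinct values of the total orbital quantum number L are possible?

7

The total orbital quantum number L ranges from |l₁ − l₂| to l₁ + l₂ in integer steps.
So L can be 2, 3, 4, 5, 6, 7, 8.
That is 7 values.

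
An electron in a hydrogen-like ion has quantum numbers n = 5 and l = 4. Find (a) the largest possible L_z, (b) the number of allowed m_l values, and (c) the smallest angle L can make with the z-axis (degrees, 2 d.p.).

L_z,max = 4ℏ; 9 values; θ_min ≈ 26.57°

L_z,max = lℏ = 4ℏ.
There are 2l+1 = 9 values of m_l.
cos θ_min = 4/√20, so θ_min ≈ 26.57°.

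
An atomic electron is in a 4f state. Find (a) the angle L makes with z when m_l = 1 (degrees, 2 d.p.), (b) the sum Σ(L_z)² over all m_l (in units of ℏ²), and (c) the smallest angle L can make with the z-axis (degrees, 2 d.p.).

θ(m_l=1) ≈ 73.22°; Σ(L_z)² = 28 ℏ²; θ_min ≈ 30.00°

4f means n = 4, l = 3.
For m_l = 1: cos θ = 1/√12, θ ≈ 73.22°.
Σ m_l² = 28, so Σ(L_z)² = 28 ℏ².
cos θ_min = 3/√12, so θ_min ≈ 30.00°.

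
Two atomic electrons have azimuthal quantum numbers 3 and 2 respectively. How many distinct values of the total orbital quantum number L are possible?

The total orbital quantum number L ranges from |l₁ − l₂| to l₁ + l₂ in integer steps.
L ∈ {1, 2, 3, 4, 5}.
That is 5 values.

5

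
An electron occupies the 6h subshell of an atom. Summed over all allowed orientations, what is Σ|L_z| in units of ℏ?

The 6h subshell has l = 5.
m_l ∈ {-5, -4, -3, -2, -1, 0, 1, 2, 3, 4, 5}.
Σ|m_l| = l(l+1) = 30.

Σ|L_z| = 30 ℏ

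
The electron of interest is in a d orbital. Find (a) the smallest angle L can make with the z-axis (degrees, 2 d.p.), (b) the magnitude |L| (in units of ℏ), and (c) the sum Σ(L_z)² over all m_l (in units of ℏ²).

θ_min ≈ 35.26°; |L| = √6 ℏ ≈ 2.449ℏ; Σ(L_z)² = 10 ℏ²

For a d orbital, l = 2.
cos θ_min = 2/√6, so θ_min ≈ 35.26°.
|L| = ℏ√(2·3) = √6 ℏ ≈ 2.449ℏ.
Σ m_l² = 10, so Σ(L_z)² = 10 ℏ².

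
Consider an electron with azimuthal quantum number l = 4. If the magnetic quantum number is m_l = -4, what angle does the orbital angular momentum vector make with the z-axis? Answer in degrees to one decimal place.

|L| = √(l(l+1)) ℏ = 2√5 ℏ.
L_z = m_l ℏ = −4ℏ.
cos θ = L_z/|L| = -4/√20, so θ ≈ 153.4°.

θ ≈ 153.4°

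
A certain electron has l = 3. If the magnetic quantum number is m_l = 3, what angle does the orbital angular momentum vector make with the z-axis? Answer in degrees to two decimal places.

θ ≈ 30.00°

|L| = ℏ√(l(l+1)) = 2√3 ℏ.
L_z = m_l ℏ = 3ℏ.
cos θ = L_z/|L| = 3/√12, so θ ≈ 30.00°.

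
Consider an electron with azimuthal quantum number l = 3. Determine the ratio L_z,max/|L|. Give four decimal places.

|L| = 2√3 ℏ ≈ 3.4641ℏ, while L_z,max = lℏ = 3ℏ.
L_z,max/|L| = 3/√12 = 0.8660.

L_z,max/|L| = 0.8660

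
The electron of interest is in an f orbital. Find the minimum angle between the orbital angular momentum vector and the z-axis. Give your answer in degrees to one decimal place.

θ_min ≈ 30.0°

An f state has l = 3.
|L| = ℏ√(l(l+1)) = 2√3 ℏ.
The smallest angle corresponds to the largest L_z, i.e. m_l = l = 3, giving L_z = 3ℏ.
cos θ_min = 3/√12, so θ_min ≈ 30.0°.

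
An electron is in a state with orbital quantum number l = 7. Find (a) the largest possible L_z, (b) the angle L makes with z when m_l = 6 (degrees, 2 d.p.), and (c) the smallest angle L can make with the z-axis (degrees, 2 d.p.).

L_z,max = lℏ = 7ℏ.
For m_l = 6: cos θ = 6/√56, θ ≈ 36.70°.
cos θ_min = 7/√56, so θ_min ≈ 20.70°.

L_z,max = 7ℏ; θ(m_l=6) ≈ 36.70°; θ_min ≈ 20.70°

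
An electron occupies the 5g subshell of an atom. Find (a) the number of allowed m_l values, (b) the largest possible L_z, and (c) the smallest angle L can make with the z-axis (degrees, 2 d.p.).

9 values; L_z,max = 4ℏ; θ_min ≈ 26.57°

For 5g, l = 4.
There are 2l+1 = 9 values of m_l.
L_z,max = lℏ = 4ℏ.
cos θ_min = 4/√20, so θ_min ≈ 26.57°.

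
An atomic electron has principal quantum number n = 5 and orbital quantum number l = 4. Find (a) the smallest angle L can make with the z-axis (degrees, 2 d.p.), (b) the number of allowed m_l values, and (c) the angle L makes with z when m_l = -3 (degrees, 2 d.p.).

cos θ_min = 4/√20, so θ_min ≈ 26.57°.
There are 2l+1 = 9 values of m_l.
For m_l = -3: cos θ = -3/√20, θ ≈ 132.13°.

θ_min ≈ 26.57°; 9 values; θ(m_l=-3) ≈ 132.13°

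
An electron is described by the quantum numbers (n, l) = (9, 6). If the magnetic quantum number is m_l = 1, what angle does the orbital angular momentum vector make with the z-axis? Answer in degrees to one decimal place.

|L|² = l(l+1)ℏ² = 42ℏ², so |L| = √42 ℏ.
L_z = m_l ℏ = 1ℏ.
cos θ = L_z/|L| = 1/√42, so θ ≈ 81.1°.

θ ≈ 81.1°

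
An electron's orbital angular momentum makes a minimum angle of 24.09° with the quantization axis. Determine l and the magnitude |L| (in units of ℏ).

At minimum angle, m_l = l, so cos θ = l/√(l(l+1)); cos²θ = l/(l+1) = 0.8334.
Solving: l = 5.
Then |L| = ℏ√(5·6) = √30 ℏ.

l = 5, |L| = √30 ℏ ≈ 5.477ℏ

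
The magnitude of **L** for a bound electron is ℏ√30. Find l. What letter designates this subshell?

l = 5 (h orbital)

|L| = ℏ√(l(l+1)), so l(l+1) = 30.
Solving: l = 5.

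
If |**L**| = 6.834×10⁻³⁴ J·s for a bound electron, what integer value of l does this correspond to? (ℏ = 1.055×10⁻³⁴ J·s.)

Dividing by ℏ: |L|/ℏ ≈ 6.478.
Set l(l+1) = 41.96; the integer solution is l = 6.

l = 6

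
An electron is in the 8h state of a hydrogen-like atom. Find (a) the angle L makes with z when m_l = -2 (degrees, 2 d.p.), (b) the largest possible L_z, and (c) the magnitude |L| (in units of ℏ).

θ(m_l=-2) ≈ 111.42°; L_z,max = 5ℏ; |L| = √30 ℏ ≈ 5.477ℏ

8h means n = 8, l = 5.
For m_l = -2: cos θ = -2/√30, θ ≈ 111.42°.
L_z,max = lℏ = 5ℏ.
|L| = ℏ√(5·6) = √30 ℏ ≈ 5.477ℏ.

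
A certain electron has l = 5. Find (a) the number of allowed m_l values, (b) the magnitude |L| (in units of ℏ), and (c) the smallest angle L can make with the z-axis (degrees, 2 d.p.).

There are 2l+1 = 11 values of m_l.
|L| = ℏ√(5·6) = √30 ℏ ≈ 5.477ℏ.
cos θ_min = 5/√30, so θ_min ≈ 24.09°.

11 values; |L| = √30 ℏ ≈ 5.477ℏ; θ_min ≈ 24.09°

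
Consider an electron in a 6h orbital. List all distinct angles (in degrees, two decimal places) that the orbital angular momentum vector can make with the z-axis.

The 6h subshell has l = 5.
|L| = ℏ√(l(l+1)) = √30 ℏ.
cos θ = m_l/√30 for each m_l ∈ {-5, -4, -3, -2, -1, 0, 1, 2, 3, 4, 5}.

θ ∈ {24.09°, 43.09°, 56.79°, 68.58°, 79.48°, 90.00°, 100.52°, 111.42°, 123.21°, 136.91°, 155.91°}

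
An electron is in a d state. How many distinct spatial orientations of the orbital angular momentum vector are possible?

For a d orbital, l = 2.
The number of m_l values is 2l + 1 = 2·2 + 1 = 5.

5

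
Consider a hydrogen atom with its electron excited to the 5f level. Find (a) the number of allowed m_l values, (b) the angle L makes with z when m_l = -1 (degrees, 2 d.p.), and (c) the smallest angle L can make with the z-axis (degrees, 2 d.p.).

The 5f level has l = 3.
There are 2l+1 = 7 values of m_l.
For m_l = -1: cos θ = -1/√12, θ ≈ 106.78°.
cos θ_min = 3/√12, so θ_min ≈ 30.00°.

7 values; θ(m_l=-1) ≈ 106.78°; θ_min ≈ 30.00°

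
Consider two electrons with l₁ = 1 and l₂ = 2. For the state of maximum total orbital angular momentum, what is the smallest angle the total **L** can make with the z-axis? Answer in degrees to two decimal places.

Angular momentum addition gives L = |l₁ − l₂|, …, l₁ + l₂.
Allowed values: L = 1, 2, 3.
The maximum is L = 3, with |L_tot| = ℏ√(3·4) = 2√3 ℏ.
The minimum angle with z is arccos(3/√12) ≈ 30.00°.

θ_min ≈ 30.00°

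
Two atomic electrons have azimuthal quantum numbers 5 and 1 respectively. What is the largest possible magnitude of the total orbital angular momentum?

|L_tot|_max = √42 ℏ ≈ 6.481ℏ

L runs from |5 − 1| = 4 to 5 + 1 = 6.
So L can be 4, 5, 6.
The largest magnitude corresponds to L = 6: |L_tot| = ℏ√(6·7) = √42 ℏ.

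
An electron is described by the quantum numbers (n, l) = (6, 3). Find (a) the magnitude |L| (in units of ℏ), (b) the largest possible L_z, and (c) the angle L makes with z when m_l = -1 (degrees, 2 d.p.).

|L| = 2√3 ℏ ≈ 3.464ℏ; L_z,max = 3ℏ; θ(m_l=-1) ≈ 106.78°

|L| = ℏ√(3·4) = 2√3 ℏ ≈ 3.464ℏ.
L_z,max = lℏ = 3ℏ.
For m_l = -1: cos θ = -1/√12, θ ≈ 106.78°.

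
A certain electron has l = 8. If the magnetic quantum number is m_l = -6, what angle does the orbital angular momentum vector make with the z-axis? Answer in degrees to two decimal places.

θ ≈ 135.00°

|L| = √(l(l+1)) ℏ = 6√2 ℏ.
L_z = m_l ℏ = −6ℏ.
cos θ = L_z/|L| = -6/√72, so θ ≈ 135.00°.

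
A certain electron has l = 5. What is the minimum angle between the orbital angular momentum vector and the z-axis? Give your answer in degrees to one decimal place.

|L| = ℏ√(l(l+1)) = √30 ℏ.
The smallest angle corresponds to the largest L_z, i.e. m_l = l = 5, giving L_z = 5ℏ.
cos θ_min = 5/√30, so θ_min ≈ 24.1°.

θ_min ≈ 24.1°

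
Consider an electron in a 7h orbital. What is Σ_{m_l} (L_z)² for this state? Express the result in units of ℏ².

Σ(L_z)² = 110 ℏ²

For 7h, l = 5.
m_l ∈ {-5, -4, -3, -2, -1, 0, 1, 2, 3, 4, 5}.
Σ m_l² = 2·(1 + 4 + 9 + 16 + 25) = 110.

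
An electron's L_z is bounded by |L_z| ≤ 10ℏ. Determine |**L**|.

Since max m_l = l, l = 10.
|L| = √(l(l+1)) ℏ = √110 ℏ.

|L| = √110 ℏ ≈ 10.488ℏ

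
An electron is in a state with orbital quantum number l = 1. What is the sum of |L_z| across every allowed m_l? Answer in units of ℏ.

Σ|L_z| = 2 ℏ

m_l runs from −1 to 1, i.e. {-1, 0, 1}.
Σ|m_l| = 2·1(1+1)/2 = 2.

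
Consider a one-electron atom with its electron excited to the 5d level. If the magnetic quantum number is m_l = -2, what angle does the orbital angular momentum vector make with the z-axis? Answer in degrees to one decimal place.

The 5d level has l = 2.
|L| = ℏ√(l(l+1)) = √6 ℏ.
L_z = m_l ℏ = −2ℏ.
cos θ = L_z/|L| = -2/√6, so θ ≈ 144.7°.

θ ≈ 144.7°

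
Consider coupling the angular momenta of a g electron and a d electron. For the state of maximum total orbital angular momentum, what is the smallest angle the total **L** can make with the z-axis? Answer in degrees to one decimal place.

By the triangle rule, |l₁ − l₂| ≤ L ≤ l₁ + l₂.
L ∈ {2, 3, 4, 5, 6}.
The maximum is L = 6, with |L_tot| = ℏ√(6·7) = √42 ℏ.
The minimum angle with z is arccos(6/√42) ≈ 22.2°.

θ_min ≈ 22.2°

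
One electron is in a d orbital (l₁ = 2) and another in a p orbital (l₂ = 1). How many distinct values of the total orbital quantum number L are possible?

3

The total orbital quantum number L ranges from |l₁ − l₂| to l₁ + l₂ in integer steps.
Allowed values: L = 1, 2, 3.
That is 3 values.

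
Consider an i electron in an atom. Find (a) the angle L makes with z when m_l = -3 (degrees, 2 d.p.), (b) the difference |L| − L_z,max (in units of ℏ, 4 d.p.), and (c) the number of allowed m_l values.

θ(m_l=-3) ≈ 117.58°; |L|−L_z,max ≈ 0.4807ℏ; 13 values

An i state has l = 6.
For m_l = -3: cos θ = -3/√42, θ ≈ 117.58°.
|L| − L_z,max = (√42 − 6)ℏ ≈ 0.4807ℏ.
There are 2l+1 = 13 values of m_l.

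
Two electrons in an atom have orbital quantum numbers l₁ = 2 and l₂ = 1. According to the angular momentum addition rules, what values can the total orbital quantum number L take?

L = 1, 2, 3

L runs from |2 − 1| = 1 to 2 + 1 = 3.
So L can be 1, 2, 3.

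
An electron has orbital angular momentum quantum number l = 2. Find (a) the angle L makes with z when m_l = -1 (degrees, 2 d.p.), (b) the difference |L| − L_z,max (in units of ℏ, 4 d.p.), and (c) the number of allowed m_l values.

θ(m_l=-1) ≈ 114.09°; |L|−L_z,max ≈ 0.4495ℏ; 5 values

For m_l = -1: cos θ = -1/√6, θ ≈ 114.09°.
|L| − L_z,max = (√6 − 2)ℏ ≈ 0.4495ℏ.
There are 2l+1 = 5 values of m_l.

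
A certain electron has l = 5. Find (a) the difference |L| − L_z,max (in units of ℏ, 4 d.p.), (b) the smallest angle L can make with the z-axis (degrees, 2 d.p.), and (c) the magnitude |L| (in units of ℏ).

|L|−L_z,max ≈ 0.4772ℏ; θ_min ≈ 24.09°; |L| = √30 ℏ ≈ 5.477ℏ

|L| − L_z,max = (√30 − 5)ℏ ≈ 0.4772ℏ.
cos θ_min = 5/√30, so θ_min ≈ 24.09°.
|L| = ℏ√(5·6) = √30 ℏ ≈ 5.477ℏ.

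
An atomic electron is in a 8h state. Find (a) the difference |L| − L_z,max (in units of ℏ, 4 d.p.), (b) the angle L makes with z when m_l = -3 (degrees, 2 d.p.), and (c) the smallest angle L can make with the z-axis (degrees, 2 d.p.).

|L|−L_z,max ≈ 0.4772ℏ; θ(m_l=-3) ≈ 123.21°; θ_min ≈ 24.09°

For 8h, l = 5.
|L| − L_z,max = (√30 − 5)ℏ ≈ 0.4772ℏ.
For m_l = -3: cos θ = -3/√30, θ ≈ 123.21°.
cos θ_min = 5/√30, so θ_min ≈ 24.09°.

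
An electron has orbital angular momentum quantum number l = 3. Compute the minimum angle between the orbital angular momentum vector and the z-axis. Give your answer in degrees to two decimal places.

θ_min ≈ 30.00°

|L| = ℏ√(l(l+1)) = 2√3 ℏ.
The smallest angle corresponds to the largest L_z, i.e. m_l = l = 3, giving L_z = 3ℏ.
cos θ_min = 3/√12, so θ_min ≈ 30.00°.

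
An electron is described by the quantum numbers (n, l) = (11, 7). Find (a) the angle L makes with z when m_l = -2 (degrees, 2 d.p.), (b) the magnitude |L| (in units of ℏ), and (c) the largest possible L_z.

θ(m_l=-2) ≈ 105.50°; |L| = 2√14 ℏ ≈ 7.483ℏ; L_z,max = 7ℏ

For m_l = -2: cos θ = -2/√56, θ ≈ 105.50°.
|L| = ℏ√(7·8) = 2√14 ℏ ≈ 7.483ℏ.
L_z,max = lℏ = 7ℏ.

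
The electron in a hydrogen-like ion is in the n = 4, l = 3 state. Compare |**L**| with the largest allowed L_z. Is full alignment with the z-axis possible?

No: L_z,max = 3ℏ < |L| = 2√3 ℏ ≈ 3.464ℏ

|L| = 2√3 ℏ ≈ 3.4641ℏ, while L_z,max = lℏ = 3ℏ.
Since |L| > L_z,max, the vector can never point exactly along z; the closest it comes is θ_min = arccos(3/√12) ≈ 30.0°.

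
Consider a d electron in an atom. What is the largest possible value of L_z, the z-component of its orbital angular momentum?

L_z,max = 2ℏ

For a d orbital, l = 2.
L_z = m_l ℏ with m_l ∈ {−2, …, 2}; the maximum is m_l = 2.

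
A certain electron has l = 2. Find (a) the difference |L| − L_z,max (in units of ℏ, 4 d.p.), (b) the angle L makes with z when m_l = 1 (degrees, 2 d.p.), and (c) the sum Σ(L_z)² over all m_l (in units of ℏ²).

|L|−L_z,max ≈ 0.4495ℏ; θ(m_l=1) ≈ 65.91°; Σ(L_z)² = 10 ℏ²

|L| − L_z,max = (√6 − 2)ℏ ≈ 0.4495ℏ.
For m_l = 1: cos θ = 1/√6, θ ≈ 65.91°.
Σ m_l² = 10, so Σ(L_z)² = 10 ℏ².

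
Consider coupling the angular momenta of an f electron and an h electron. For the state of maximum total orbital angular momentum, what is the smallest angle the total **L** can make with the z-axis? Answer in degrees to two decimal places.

θ_min ≈ 19.47°

Angular momentum addition gives L = |l₁ − l₂|, …, l₁ + l₂.
So L can be 2, 3, 4, 5, 6, 7, 8.
The maximum is L = 8, with |L_tot| = ℏ√(8·9) = 6√2 ℏ.
The minimum angle with z is arccos(8/√72) ≈ 19.47°.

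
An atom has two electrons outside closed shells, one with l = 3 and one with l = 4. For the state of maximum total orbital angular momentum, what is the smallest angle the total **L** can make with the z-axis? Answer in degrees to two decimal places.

θ_min ≈ 20.70°

The total orbital quantum number L ranges from |l₁ − l₂| to l₁ + l₂ in integer steps.
Allowed values: L = 1, 2, 3, 4, 5, 6, 7.
The maximum is L = 7, with |L_tot| = ℏ√(7·8) = 2√14 ℏ.
The minimum angle with z is arccos(7/√56) ≈ 20.70°.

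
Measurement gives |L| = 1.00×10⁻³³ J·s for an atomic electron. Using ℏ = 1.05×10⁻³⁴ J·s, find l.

Dividing by ℏ: |L|/ℏ ≈ 9.524.
l(l+1) ≈ 9.524² ≈ 90.70, so l = 9.

l = 9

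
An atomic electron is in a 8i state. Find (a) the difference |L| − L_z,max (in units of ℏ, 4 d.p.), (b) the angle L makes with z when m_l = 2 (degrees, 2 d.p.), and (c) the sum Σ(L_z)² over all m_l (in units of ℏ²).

For 8i, l = 6.
|L| − L_z,max = (√42 − 6)ℏ ≈ 0.4807ℏ.
For m_l = 2: cos θ = 2/√42, θ ≈ 72.02°.
Σ m_l² = 182, so Σ(L_z)² = 182 ℏ².

|L|−L_z,max ≈ 0.4807ℏ; θ(m_l=2) ≈ 72.02°; Σ(L_z)² = 182 ℏ²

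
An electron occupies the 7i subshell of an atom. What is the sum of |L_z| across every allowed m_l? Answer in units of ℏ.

7i means n = 7, l = 6.
m_l ∈ {-6, -5, -4, -3, -2, -1, 0, 1, 2, 3, 4, 5, 6}.
Σ|m_l| = l(l+1) = 42.

Σ|L_z| = 42 ℏ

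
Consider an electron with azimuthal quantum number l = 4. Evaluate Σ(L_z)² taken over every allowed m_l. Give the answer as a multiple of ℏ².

The allowed m_l values are -4, -3, -2, -1, 0, 1, 2, 3, 4.
Σ m_l² = 2·(1 + 4 + 9 + 16) = 60.

Σ(L_z)² = 60 ℏ²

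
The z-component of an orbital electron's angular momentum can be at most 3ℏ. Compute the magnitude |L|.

|L| = 2√3 ℏ ≈ 3.464ℏ

The maximum L_z equals lℏ, giving l = 3.
|L| = ℏ√(l(l+1)) = 2√3 ℏ.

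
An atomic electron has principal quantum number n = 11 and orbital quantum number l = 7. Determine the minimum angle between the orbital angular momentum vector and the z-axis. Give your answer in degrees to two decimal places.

θ_min ≈ 20.70°

|L|² = l(l+1)ℏ² = 56ℏ², so |L| = 2√14 ℏ.
The smallest angle corresponds to the largest L_z, i.e. m_l = l = 7, giving L_z = 7ℏ.
cos θ_min = 7/√56, so θ_min ≈ 20.70°.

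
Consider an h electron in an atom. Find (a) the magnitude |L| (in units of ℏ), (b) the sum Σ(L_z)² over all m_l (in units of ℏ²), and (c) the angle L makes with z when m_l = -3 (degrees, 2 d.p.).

|L| = √30 ℏ ≈ 5.477ℏ; Σ(L_z)² = 110 ℏ²; θ(m_l=-3) ≈ 123.21°

An h state has l = 5.
|L| = ℏ√(5·6) = √30 ℏ ≈ 5.477ℏ.
Σ m_l² = 110, so Σ(L_z)² = 110 ℏ².
For m_l = -3: cos θ = -3/√30, θ ≈ 123.21°.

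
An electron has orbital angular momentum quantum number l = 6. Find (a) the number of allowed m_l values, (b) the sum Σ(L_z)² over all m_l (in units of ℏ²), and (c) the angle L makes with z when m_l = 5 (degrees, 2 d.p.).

There are 2l+1 = 13 values of m_l.
Σ m_l² = 182, so Σ(L_z)² = 182 ℏ².
For m_l = 5: cos θ = 5/√42, θ ≈ 39.51°.

13 values; Σ(L_z)² = 182 ℏ²; θ(m_l=5) ≈ 39.51°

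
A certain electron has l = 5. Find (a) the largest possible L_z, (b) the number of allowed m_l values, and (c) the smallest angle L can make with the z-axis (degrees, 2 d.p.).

L_z,max = 5ℏ; 11 values; θ_min ≈ 24.09°

L_z,max = lℏ = 5ℏ.
There are 2l+1 = 11 values of m_l.
cos θ_min = 5/√30, so θ_min ≈ 24.09°.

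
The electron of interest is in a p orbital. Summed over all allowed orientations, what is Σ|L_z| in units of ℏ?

A p state has l = 1.
m_l runs from −1 to 1, i.e. {-1, 0, 1}.
Σ|m_l| = 2·1(1+1)/2 = 2.

Σ|L_z| = 2 ℏ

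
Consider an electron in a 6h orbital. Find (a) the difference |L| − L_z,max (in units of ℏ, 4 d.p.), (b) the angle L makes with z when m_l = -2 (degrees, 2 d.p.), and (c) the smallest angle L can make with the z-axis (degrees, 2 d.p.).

|L|−L_z,max ≈ 0.4772ℏ; θ(m_l=-2) ≈ 111.42°; θ_min ≈ 24.09°

For 6h, l = 5.
|L| − L_z,max = (√30 − 5)ℏ ≈ 0.4772ℏ.
For m_l = -2: cos θ = -2/√30, θ ≈ 111.42°.
cos θ_min = 5/√30, so θ_min ≈ 24.09°.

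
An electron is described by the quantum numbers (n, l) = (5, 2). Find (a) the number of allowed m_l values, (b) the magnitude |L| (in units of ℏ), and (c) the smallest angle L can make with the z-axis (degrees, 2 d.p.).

There are 2l+1 = 5 values of m_l.
|L| = ℏ√(2·3) = √6 ℏ ≈ 2.449ℏ.
cos θ_min = 2/√6, so θ_min ≈ 35.26°.

5 values; |L| = √6 ℏ ≈ 2.449ℏ; θ_min ≈ 35.26°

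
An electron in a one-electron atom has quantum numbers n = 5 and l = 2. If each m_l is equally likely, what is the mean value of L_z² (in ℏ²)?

m_l runs from −2 to 2, i.e. {-2, -1, 0, 1, 2}.
Average of L_z² over 5 states: 10/5 ℏ² = 2 ℏ².

⟨L_z²⟩ = 2 ℏ²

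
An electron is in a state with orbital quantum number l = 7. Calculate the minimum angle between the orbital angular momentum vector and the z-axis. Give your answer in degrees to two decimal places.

θ_min ≈ 20.70°

|L| = ℏ√(l(l+1)) = 2√14 ℏ.
The smallest angle corresponds to the largest L_z, i.e. m_l = l = 7, giving L_z = 7ℏ.
cos θ_min = 7/√56, so θ_min ≈ 20.70°.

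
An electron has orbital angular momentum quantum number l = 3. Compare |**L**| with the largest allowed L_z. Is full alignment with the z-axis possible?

No: L_z,max = 3ℏ < |L| = 2√3 ℏ ≈ 3.464ℏ

|L| = 2√3 ℏ ≈ 3.4641ℏ, while L_z,max = lℏ = 3ℏ.
Since |L| > L_z,max, the vector can never point exactly along z; the closest it comes is θ_min = arccos(3/√12) ≈ 30.0°.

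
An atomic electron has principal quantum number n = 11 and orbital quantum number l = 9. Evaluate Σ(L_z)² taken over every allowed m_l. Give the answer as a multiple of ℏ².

Σ(L_z)² = 570 ℏ²

m_l runs from −9 to 9, i.e. {-9, -8, -7, -6, -5, -4, -3, -2, -1, 0, 1, 2, 3, 4, 5, 6, 7, 8, 9}.
Summing m² from −9 to 9: Σ m_l² = 570.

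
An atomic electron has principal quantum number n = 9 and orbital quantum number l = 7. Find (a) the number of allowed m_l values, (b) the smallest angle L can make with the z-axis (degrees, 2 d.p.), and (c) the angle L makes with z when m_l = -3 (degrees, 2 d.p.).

15 values; θ_min ≈ 20.70°; θ(m_l=-3) ≈ 113.63°

There are 2l+1 = 15 values of m_l.
cos θ_min = 7/√56, so θ_min ≈ 20.70°.
For m_l = -3: cos θ = -3/√56, θ ≈ 113.63°.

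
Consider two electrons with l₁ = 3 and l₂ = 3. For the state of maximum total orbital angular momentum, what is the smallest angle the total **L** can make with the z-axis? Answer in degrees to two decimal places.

L runs from |3 − 3| = 0 to 3 + 3 = 6.
So L can be 0, 1, 2, 3, 4, 5, 6.
The maximum is L = 6, with |L_tot| = ℏ√(6·7) = √42 ℏ.
The minimum angle with z is arccos(6/√42) ≈ 22.21°.

θ_min ≈ 22.21°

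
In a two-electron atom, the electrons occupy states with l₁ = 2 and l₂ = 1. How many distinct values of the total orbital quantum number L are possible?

3

L runs from |2 − 1| = 1 to 2 + 1 = 3.
Allowed values: L = 1, 2, 3.
That is 3 values.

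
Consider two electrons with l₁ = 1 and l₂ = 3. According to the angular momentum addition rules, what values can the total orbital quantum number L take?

L = 2, 3, 4

By the triangle rule, |l₁ − l₂| ≤ L ≤ l₁ + l₂.
Allowed values: L = 2, 3, 4.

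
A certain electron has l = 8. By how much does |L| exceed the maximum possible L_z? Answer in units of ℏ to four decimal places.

|L| = 6√2 ℏ ≈ 8.4853ℏ, while L_z,max = lℏ = 8ℏ.
The difference is (6√2 − 8)ℏ ≈ 0.4853ℏ.

|L| − L_z,max ≈ 0.4853ℏ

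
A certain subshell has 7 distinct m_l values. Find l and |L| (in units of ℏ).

l = 3, |L| = 2√3 ℏ ≈ 3.464ℏ

Since there are 2l+1 = 7 values of m_l, l = 3.
Then |L| = √(l(l+1)) ℏ = 2√3 ℏ.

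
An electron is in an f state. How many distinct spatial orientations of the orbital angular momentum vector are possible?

For an f orbital, l = 3.
The number of m_l values is 2l + 1 = 2·3 + 1 = 7.

7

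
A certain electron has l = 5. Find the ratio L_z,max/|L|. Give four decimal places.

L_z,max/|L| = 0.9129

|L| = √30 ℏ ≈ 5.4772ℏ, while L_z,max = lℏ = 5ℏ.
L_z,max/|L| = 5/√30 = 0.9129.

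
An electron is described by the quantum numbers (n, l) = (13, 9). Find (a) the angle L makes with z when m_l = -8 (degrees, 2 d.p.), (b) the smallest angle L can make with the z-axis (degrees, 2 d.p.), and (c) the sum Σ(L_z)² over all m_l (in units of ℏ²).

θ(m_l=-8) ≈ 147.49°; θ_min ≈ 18.43°; Σ(L_z)² = 570 ℏ²

For m_l = -8: cos θ = -8/√90, θ ≈ 147.49°.
cos θ_min = 9/√90, so θ_min ≈ 18.43°.
Σ m_l² = 570, so Σ(L_z)² = 570 ℏ².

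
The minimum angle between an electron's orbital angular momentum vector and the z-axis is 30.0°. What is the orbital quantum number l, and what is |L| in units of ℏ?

l = 3, |L| = 2√3 ℏ ≈ 3.464ℏ

cos²θ_min = l/(l+1) = 0.7500.
Solving: l = 3.
Then |L| = ℏ√(3·4) = 2√3 ℏ.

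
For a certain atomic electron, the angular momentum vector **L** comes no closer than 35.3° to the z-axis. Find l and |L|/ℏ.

l = 2, |L| = √6 ℏ ≈ 2.449ℏ

cos²θ_min = l/(l+1) = 0.6661.
l = cos²θ/sin²θ ≈ 2.
Then |L| = ℏ√(2·3) = √6 ℏ.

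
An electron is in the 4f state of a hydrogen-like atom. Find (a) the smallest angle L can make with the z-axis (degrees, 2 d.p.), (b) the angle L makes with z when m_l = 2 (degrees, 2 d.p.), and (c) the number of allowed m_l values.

The 4f subshell has l = 3.
cos θ_min = 3/√12, so θ_min ≈ 30.00°.
For m_l = 2: cos θ = 2/√12, θ ≈ 54.74°.
There are 2l+1 = 7 values of m_l.

θ_min ≈ 30.00°; θ(m_l=2) ≈ 54.74°; 7 values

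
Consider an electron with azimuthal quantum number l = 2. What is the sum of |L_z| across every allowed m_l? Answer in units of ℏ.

m_l ∈ {-2, -1, 0, 1, 2}.
Σ|m_l| = l(l+1) = 6.

Σ|L_z| = 6 ℏ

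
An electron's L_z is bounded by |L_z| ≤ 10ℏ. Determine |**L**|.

|L| = √110 ℏ ≈ 10.488ℏ

L_z,max = lℏ, so l = 10.
|L| = √(l(l+1)) ℏ = √110 ℏ.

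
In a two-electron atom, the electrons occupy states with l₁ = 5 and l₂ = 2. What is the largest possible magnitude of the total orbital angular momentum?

|L_tot|_max = 2√14 ℏ ≈ 7.483ℏ

By the triangle rule, |l₁ − l₂| ≤ L ≤ l₁ + l₂.
So L can be 3, 4, 5, 6, 7.
The largest magnitude corresponds to L = 7: |L_tot| = ℏ√(7·8) = 2√14 ℏ.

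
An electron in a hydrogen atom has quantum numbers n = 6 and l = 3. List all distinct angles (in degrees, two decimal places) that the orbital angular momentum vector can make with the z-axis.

|L| = ℏ√(l(l+1)) = 2√3 ℏ.
cos θ = m_l/√12 for each m_l ∈ {-3, -2, -1, 0, 1, 2, 3}.

θ ∈ {30.00°, 54.74°, 73.22°, 90.00°, 106.78°, 125.26°, 150.00°}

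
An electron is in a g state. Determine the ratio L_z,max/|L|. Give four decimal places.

L_z,max/|L| = 0.8944

A g state has l = 4.
|L| = 2√5 ℏ ≈ 4.4721ℏ, while L_z,max = lℏ = 4ℏ.
L_z,max/|L| = 4/√20 = 0.8944.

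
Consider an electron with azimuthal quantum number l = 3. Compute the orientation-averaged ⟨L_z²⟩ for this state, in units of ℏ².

⟨L_z²⟩ = 4 ℏ²

m_l ∈ {-3, -2, -1, 0, 1, 2, 3}.
Average of L_z² over 7 states: 28/7 ℏ² = 4 ℏ².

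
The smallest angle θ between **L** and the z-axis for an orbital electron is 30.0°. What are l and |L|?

cos²θ_min = l/(l+1) = 0.7500.
Thus l = 0.7500/(1 − 0.7500) ≈ 3.
Then |L| = ℏ√(3·4) = 2√3 ℏ.

l = 3, |L| = 2√3 ℏ ≈ 3.464ℏ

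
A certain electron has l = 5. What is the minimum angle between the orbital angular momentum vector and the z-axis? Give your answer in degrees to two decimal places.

|L|² = l(l+1)ℏ² = 30ℏ², so |L| = √30 ℏ.
The smallest angle corresponds to the largest L_z, i.e. m_l = l = 5, giving L_z = 5ℏ.
cos θ_min = 5/√30, so θ_min ≈ 24.09°.

θ_min ≈ 24.09°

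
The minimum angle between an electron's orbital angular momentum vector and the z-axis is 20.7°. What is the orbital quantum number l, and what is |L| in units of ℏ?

cos²θ_min = l/(l+1) = 0.8751.
Thus l = 0.8751/(1 − 0.8751) ≈ 7.
Then |L| = ℏ√(7·8) = 2√14 ℏ.

l = 7, |L| = 2√14 ℏ ≈ 7.483ℏ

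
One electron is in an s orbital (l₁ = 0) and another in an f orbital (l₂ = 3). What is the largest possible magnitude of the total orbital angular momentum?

|L_tot|_max = 2√3 ℏ ≈ 3.464ℏ

The total orbital quantum number L ranges from |l₁ − l₂| to l₁ + l₂ in integer steps.
Allowed values: L = 3.
The largest magnitude corresponds to L = 3: |L_tot| = ℏ√(3·4) = 2√3 ℏ.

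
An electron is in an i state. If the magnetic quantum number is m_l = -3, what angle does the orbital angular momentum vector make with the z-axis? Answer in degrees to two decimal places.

For an i orbital, l = 6.
|L| = √(l(l+1)) ℏ = √42 ℏ.
L_z = m_l ℏ = −3ℏ.
cos θ = L_z/|L| = -3/√42, so θ ≈ 117.58°.

θ ≈ 117.58°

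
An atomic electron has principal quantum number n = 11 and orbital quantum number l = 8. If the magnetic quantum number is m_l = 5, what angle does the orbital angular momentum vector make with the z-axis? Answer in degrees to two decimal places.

θ ≈ 53.90°

|L| = √(l(l+1)) ℏ = 6√2 ℏ.
L_z = m_l ℏ = 5ℏ.
cos θ = L_z/|L| = 5/√72, so θ ≈ 53.90°.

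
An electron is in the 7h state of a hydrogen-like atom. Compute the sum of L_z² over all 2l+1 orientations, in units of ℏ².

For 7h, l = 5.
The allowed m_l values are -5, -4, -3, -2, -1, 0, 1, 2, 3, 4, 5.
Summing m² from −5 to 5: Σ m_l² = 110.

Σ(L_z)² = 110 ℏ²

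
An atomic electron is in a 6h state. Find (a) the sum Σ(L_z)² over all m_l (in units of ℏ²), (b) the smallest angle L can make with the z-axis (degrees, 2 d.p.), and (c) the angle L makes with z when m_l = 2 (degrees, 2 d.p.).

Σ(L_z)² = 110 ℏ²; θ_min ≈ 24.09°; θ(m_l=2) ≈ 68.58°

The 6h subshell has l = 5.
Σ m_l² = 110, so Σ(L_z)² = 110 ℏ².
cos θ_min = 5/√30, so θ_min ≈ 24.09°.
For m_l = 2: cos θ = 2/√30, θ ≈ 68.58°.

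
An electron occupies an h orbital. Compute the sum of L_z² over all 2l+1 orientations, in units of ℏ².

Σ(L_z)² = 110 ℏ²

An h state has l = 5.
m_l runs from −5 to 5, i.e. {-5, -4, -3, -2, -1, 0, 1, 2, 3, 4, 5}.
Σ m_l² = 2·(1 + 4 + 9 + 16 + 25) = 110.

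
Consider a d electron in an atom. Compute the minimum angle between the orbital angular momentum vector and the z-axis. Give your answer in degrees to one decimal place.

D corresponds to l = 2.
|L|² = l(l+1)ℏ² = 6ℏ², so |L| = √6 ℏ.
The smallest angle corresponds to the largest L_z, i.e. m_l = l = 2, giving L_z = 2ℏ.
cos θ_min = 2/√6, so θ_min ≈ 35.3°.

θ_min ≈ 35.3°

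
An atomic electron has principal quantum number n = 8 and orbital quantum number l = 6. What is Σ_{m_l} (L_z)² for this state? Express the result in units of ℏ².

The allowed m_l values are -6, -5, -4, -3, -2, -1, 0, 1, 2, 3, 4, 5, 6.
Σ m_l² = l(l+1)(2l+1)/3 = 6·7·13/3 = 182.

Σ(L_z)² = 182 ℏ²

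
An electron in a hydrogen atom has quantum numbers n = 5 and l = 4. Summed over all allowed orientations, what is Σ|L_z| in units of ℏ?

Σ|L_z| = 20 ℏ

m_l runs from −4 to 4, i.e. {-4, -3, -2, -1, 0, 1, 2, 3, 4}.
Σ|m_l| = 2(1+2+…+4) = 20.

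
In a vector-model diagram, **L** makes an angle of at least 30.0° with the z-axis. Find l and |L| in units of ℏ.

l = 3, |L| = 2√3 ℏ ≈ 3.464ℏ

At minimum angle, m_l = l, so cos θ = l/√(l(l+1)); cos²θ = l/(l+1) = 0.7500.
Thus l = 0.7500/(1 − 0.7500) ≈ 3.
Then |L| = ℏ√(3·4) = 2√3 ℏ.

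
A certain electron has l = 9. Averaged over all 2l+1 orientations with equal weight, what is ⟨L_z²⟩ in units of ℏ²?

m_l ∈ {-9, -8, -7, -6, -5, -4, -3, -2, -1, 0, 1, 2, 3, 4, 5, 6, 7, 8, 9}.
Average of L_z² over 19 states: 570/19 ℏ² = 30 ℏ².

⟨L_z²⟩ = 30 ℏ²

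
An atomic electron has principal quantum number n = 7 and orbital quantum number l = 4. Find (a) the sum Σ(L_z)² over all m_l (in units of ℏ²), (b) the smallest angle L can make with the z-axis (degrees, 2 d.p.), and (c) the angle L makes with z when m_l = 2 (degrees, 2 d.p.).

Σ(L_z)² = 60 ℏ²; θ_min ≈ 26.57°; θ(m_l=2) ≈ 63.43°

Σ m_l² = 60, so Σ(L_z)² = 60 ℏ².
cos θ_min = 4/√20, so θ_min ≈ 26.57°.
For m_l = 2: cos θ = 2/√20, θ ≈ 63.43°.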